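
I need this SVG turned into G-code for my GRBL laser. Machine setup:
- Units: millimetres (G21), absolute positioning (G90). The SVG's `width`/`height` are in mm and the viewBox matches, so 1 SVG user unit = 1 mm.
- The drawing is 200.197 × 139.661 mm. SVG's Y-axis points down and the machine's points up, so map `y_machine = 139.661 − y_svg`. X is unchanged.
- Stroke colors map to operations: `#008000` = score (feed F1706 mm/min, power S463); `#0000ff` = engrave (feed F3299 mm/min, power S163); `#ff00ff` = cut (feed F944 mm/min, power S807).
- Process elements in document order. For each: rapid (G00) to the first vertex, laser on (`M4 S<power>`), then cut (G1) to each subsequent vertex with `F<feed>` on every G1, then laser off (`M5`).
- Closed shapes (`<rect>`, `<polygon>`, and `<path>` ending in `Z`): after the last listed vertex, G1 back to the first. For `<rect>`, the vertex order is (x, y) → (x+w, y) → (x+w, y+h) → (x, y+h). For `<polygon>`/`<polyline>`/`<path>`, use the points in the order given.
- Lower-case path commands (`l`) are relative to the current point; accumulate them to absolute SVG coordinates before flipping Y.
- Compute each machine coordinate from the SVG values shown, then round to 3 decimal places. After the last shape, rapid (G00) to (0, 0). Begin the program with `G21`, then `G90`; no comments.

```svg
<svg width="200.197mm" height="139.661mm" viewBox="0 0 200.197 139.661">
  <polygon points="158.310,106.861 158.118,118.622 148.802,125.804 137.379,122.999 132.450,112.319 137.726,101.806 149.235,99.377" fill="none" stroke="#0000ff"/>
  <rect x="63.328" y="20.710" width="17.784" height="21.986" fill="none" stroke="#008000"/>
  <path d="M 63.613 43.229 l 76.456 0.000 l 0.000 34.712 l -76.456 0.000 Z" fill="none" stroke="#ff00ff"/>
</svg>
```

1 u = 1 mm; y_m = 139.661 − y.

[1] `<polygon>` regular polygon, #0000ff→engrave S163 F3299: (158.310,32.800) → (158.118,21.039) → (148.802,13.857) → (137.379,16.662) → (132.450,27.342) → (137.726,37.855) → (149.235,40.284) → (158.310,32.800) (closed)

[2] `<rect>` rectangle, #008000→score S463 F1706: (63.328,118.951) → (81.112,118.951) → (81.112,96.965) → (63.328,96.965) → (63.328,118.951) (closed)

[3] `<path>` rectangle, #ff00ff→cut S807 F944: (63.613,96.432) → (140.069,96.432) → (140.069,61.720) → (63.613,61.720) → (63.613,96.432) (closed)

G21
G90
G00 X158.310 Y32.800
M4 S163
G1 X158.118 Y21.039 F3299
G1 X148.802 Y13.857 F3299
G1 X137.379 Y16.662 F3299
G1 X132.450 Y27.342 F3299
G1 X137.726 Y37.855 F3299
G1 X149.235 Y40.284 F3299
G1 X158.310 Y32.800 F3299
M5
G00 X63.328 Y118.951
M4 S463
G1 X81.112 Y118.951 F1706
G1 X81.112 Y96.965 F1706
G1 X63.328 Y96.965 F1706
G1 X63.328 Y118.951 F1706
M5
G00 X63.613 Y96.432
M4 S807
G1 X140.069 Y96.432 F944
G1 X140.069 Y61.720 F944
G1 X63.613 Y61.720 F944
G1 X63.613 Y96.432 F944
M5
G00 X0.000 Y0.000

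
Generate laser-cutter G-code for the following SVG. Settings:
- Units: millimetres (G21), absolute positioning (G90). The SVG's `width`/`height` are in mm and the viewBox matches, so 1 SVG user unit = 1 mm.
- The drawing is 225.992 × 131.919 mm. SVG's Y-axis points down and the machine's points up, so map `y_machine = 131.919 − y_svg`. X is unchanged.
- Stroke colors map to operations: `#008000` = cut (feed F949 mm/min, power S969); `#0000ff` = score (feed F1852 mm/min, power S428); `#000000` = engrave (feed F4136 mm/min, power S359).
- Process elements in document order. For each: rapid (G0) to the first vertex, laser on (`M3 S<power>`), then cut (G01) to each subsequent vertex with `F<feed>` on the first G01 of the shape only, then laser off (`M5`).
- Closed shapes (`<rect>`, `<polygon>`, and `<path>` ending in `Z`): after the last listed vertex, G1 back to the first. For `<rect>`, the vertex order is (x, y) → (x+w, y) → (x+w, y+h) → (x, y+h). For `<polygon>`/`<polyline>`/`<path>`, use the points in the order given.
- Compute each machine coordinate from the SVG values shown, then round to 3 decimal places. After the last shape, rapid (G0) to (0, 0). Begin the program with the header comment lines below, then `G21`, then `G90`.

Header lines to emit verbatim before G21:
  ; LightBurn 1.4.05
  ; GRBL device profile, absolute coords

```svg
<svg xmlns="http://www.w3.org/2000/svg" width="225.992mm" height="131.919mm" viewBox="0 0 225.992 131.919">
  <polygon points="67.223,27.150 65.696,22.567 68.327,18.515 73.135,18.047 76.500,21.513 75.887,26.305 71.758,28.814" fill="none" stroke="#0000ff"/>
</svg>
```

; LightBurn 1.4.05
; GRBL device profile, absolute coords
G21
G90
G0 X67.223 Y104.769
M3 S428
G01 X65.696 Y109.352 F1852
G01 X68.327 Y113.404
G01 X73.135 Y113.872
G01 X76.500 Y110.406
G01 X75.887 Y105.614
G01 X71.758 Y103.105
G01 X67.223 Y104.769
M5
G0 X0.000 Y0.000

viewBox `0 0 225.992 131.919` with mm width/height → 1 unit = 1 mm. Flip: y_m = 131.919 − y_svg.

**Shape 1** — `<polygon>` regular polygon, stroke `#0000ff` → score (S428, F1852). Machine vertices: (67.223,104.769) → (65.696,109.352) → (68.327,113.404) → (73.135,113.872) → (76.500,110.406) → (75.887,105.614) → (71.758,103.105) → (67.223,104.769). Closed: final G1 returns to the first vertex.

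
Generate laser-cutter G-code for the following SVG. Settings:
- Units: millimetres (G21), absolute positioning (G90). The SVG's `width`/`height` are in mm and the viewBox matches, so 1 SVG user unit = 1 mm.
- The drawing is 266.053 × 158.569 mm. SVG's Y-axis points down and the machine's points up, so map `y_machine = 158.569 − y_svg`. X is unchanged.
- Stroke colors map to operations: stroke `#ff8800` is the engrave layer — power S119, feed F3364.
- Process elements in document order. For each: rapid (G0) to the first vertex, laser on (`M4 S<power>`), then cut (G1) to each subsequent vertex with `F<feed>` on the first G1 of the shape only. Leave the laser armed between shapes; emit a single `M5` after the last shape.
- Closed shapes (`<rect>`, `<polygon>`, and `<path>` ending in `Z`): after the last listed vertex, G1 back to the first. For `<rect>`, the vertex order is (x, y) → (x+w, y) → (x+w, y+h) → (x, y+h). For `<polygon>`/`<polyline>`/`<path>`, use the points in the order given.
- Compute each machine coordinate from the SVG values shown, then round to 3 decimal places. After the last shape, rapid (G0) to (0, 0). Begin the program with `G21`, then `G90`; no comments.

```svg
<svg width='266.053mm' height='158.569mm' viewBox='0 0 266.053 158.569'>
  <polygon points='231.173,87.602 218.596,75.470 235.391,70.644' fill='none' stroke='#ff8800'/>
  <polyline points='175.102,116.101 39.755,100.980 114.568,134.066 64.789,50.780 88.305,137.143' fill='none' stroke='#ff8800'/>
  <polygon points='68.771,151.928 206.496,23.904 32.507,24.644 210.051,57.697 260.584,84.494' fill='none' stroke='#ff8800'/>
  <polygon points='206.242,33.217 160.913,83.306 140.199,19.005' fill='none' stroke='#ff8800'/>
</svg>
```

G21
G90
G0 X231.173 Y70.967
M4 S119
G1 X218.596 Y83.099 F3364
G1 X235.391 Y87.925
G1 X231.173 Y70.967
G0 X175.102 Y42.468
M4 S119
G1 X39.755 Y57.589 F3364
G1 X114.568 Y24.503
G1 X64.789 Y107.789
G1 X88.305 Y21.426
G0 X68.771 Y6.641
M4 S119
G1 X206.496 Y134.665 F3364
G1 X32.507 Y133.925
G1 X210.051 Y100.872
G1 X260.584 Y74.075
G1 X68.771 Y6.641
G0 X206.242 Y125.352
M4 S119
G1 X160.913 Y75.263 F3364
G1 X140.199 Y139.564
G1 X206.242 Y125.352
M5
G0 X0.000 Y0.000

viewBox `0 0 266.053 158.569` with mm width/height → 1 unit = 1 mm. Flip: y_m = 158.569 − y_svg.

**Shape 1** — `<polygon>` regular polygon, stroke `#ff8800` → engrave (S119, F3364). Machine vertices: (231.173,70.967) → (218.596,83.099) → (235.391,87.925) → (231.173,70.967). Closed: final G1 returns to the first vertex.

**Shape 2** — `<polyline>` open polyline, stroke `#ff8800` → engrave (S119, F3364). Machine vertices: (175.102,42.468) → (39.755,57.589) → (114.568,24.503) → (64.789,107.789) → (88.305,21.426). Open path.

**Shape 3** — `<polygon>` closed polygon, stroke `#ff8800` → engrave (S119, F3364). Machine vertices: (68.771,6.641) → (206.496,134.665) → (32.507,133.925) → (210.051,100.872) → (260.584,74.075) → (68.771,6.641). Closed: final G1 returns to the first vertex.

**Shape 4** — `<polygon>` regular polygon, stroke `#ff8800` → engrave (S119, F3364). Machine vertices: (206.242,125.352) → (160.913,75.263) → (140.199,139.564) → (206.242,125.352). Closed: final G1 returns to the first vertex.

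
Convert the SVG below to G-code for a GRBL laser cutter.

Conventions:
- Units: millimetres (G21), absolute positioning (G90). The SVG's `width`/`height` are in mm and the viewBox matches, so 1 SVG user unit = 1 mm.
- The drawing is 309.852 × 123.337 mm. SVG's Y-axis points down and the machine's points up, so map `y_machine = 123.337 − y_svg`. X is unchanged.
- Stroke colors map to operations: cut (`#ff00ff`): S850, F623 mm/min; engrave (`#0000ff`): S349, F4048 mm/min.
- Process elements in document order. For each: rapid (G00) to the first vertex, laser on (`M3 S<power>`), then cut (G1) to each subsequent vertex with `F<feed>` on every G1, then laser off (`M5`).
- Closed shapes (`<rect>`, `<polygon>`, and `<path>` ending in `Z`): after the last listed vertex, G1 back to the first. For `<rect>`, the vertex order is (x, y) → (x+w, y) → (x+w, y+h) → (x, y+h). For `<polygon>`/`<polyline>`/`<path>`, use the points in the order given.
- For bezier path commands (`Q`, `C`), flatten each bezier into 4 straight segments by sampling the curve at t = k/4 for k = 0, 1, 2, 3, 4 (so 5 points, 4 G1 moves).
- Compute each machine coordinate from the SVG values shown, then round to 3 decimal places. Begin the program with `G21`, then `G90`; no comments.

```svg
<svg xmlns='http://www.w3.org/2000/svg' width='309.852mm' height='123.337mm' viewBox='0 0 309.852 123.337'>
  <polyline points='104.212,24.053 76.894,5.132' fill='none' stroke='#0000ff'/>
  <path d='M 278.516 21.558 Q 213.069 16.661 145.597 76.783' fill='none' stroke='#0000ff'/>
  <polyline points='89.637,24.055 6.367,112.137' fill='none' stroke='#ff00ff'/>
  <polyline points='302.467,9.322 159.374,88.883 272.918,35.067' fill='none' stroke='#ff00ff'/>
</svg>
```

G21
G90
G00 X104.212 Y99.284
M3 S349
G1 X76.894 Y118.205 F4048
M5
G00 X278.516 Y101.779
M3 S349
G1 X245.666 Y100.164 F4048
G1 X212.563 Y90.421 F4048
G1 X179.206 Y72.551 F4048
G1 X145.597 Y46.554 F4048
M5
G00 X89.637 Y99.282
M3 S850
G1 X6.367 Y11.200 F623
M5
G00 X302.467 Y114.015
M3 S850
G1 X159.374 Y34.454 F623
G1 X272.918 Y88.270 F623
M5

viewBox `0 0 309.852 123.337` with mm width/height → 1 unit = 1 mm. Flip: y_m = 123.337 − y_svg.

**Shape 1** — `<polyline>` line segment, stroke `#0000ff` → engrave (S349, F4048). Machine vertices: (104.212,99.284) → (76.894,118.205). Open path.

**Shape 2** — `<path>` quadratic bezier, stroke `#0000ff` → engrave (S349, F4048). Control points (SVG): P0=(278.516,21.558), P1=(213.069,16.661), P2=(145.597,76.783); sampled at t=k/4. Machine vertices: (278.516,101.779) → (245.666,100.164) → (212.563,90.421) → (179.206,72.551) → (145.597,46.554). Open path.

**Shape 3** — `<polyline>` line segment, stroke `#ff00ff` → cut (S850, F623). Machine vertices: (89.637,99.282) → (6.367,11.200). Open path.

**Shape 4** — `<polyline>` open polyline, stroke `#ff00ff` → cut (S850, F623). Machine vertices: (302.467,114.015) → (159.374,34.454) → (272.918,88.270). Open path.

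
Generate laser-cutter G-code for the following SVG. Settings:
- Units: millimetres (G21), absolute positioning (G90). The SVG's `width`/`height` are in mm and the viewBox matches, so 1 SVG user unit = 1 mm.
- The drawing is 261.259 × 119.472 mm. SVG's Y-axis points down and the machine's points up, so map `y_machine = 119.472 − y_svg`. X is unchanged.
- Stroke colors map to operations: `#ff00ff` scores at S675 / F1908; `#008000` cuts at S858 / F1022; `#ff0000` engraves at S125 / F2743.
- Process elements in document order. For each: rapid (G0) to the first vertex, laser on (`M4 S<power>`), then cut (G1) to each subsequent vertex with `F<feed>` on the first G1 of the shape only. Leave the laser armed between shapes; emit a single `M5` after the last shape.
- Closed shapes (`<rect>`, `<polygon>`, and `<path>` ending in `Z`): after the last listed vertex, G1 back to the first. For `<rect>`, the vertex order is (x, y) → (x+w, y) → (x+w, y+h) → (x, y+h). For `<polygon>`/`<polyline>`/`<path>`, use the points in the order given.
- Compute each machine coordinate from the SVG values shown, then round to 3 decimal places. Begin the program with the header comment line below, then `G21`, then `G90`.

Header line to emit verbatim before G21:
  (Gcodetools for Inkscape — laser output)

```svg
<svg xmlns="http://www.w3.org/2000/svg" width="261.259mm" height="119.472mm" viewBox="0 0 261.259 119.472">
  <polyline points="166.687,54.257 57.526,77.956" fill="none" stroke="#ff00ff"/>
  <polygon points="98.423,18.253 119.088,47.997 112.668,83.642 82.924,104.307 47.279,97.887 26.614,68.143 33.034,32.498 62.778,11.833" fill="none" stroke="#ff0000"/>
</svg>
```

(Gcodetools for Inkscape — laser output)
G21
G90
G0 X166.687 Y65.215
M4 S675
G1 X57.526 Y41.516 F1908
G0 X98.423 Y101.219
M4 S125
G1 X119.088 Y71.475 F2743
G1 X112.668 Y35.830
G1 X82.924 Y15.165
G1 X47.279 Y21.585
G1 X26.614 Y51.329
G1 X33.034 Y86.974
G1 X62.778 Y107.639
G1 X98.423 Y101.219
M5

viewBox `0 0 261.259 119.472` with mm width/height → 1 unit = 1 mm. Flip: y_m = 119.472 − y_svg.

**Shape 1** — `<polyline>` line segment, stroke `#ff00ff` → score (S675, F1908). Machine vertices: (166.687,65.215) → (57.526,41.516). Open path.

**Shape 2** — `<polygon>` regular polygon, stroke `#ff0000` → engrave (S125, F2743). Machine vertices: (98.423,101.219) → (119.088,71.475) → (112.668,35.830) → (82.924,15.165) → (47.279,21.585) → (26.614,51.329) → (33.034,86.974) → (62.778,107.639) → (98.423,101.219). Closed: final G1 returns to the first vertex.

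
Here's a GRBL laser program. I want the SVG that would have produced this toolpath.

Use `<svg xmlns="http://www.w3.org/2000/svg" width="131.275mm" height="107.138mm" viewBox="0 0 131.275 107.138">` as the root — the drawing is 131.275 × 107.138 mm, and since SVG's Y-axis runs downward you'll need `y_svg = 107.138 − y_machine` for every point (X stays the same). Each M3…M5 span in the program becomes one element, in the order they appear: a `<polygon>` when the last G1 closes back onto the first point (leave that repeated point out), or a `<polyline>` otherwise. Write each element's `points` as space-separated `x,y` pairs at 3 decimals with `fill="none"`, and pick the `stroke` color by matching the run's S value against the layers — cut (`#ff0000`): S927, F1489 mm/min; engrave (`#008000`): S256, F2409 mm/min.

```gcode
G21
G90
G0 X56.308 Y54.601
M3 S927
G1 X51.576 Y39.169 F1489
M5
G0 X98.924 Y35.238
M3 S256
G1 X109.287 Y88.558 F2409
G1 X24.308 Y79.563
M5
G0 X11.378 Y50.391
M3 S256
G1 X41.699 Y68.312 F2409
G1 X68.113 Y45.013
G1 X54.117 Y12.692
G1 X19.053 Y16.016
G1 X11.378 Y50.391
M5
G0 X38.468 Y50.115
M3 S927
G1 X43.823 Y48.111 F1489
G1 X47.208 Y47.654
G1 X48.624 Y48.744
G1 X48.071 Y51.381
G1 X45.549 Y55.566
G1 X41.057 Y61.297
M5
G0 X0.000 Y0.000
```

<svg xmlns="http://www.w3.org/2000/svg" width="131.275mm" height="107.138mm" viewBox="0 0 131.275 107.138">
  <polyline points="56.308,52.537 51.576,67.969" fill="none" stroke="#ff0000"/>
  <polyline points="98.924,71.900 109.287,18.580 24.308,27.575" fill="none" stroke="#008000"/>
  <polygon points="11.378,56.747 41.699,38.826 68.113,62.125 54.117,94.446 19.053,91.122" fill="none" stroke="#008000"/>
  <polyline points="38.468,57.023 43.823,59.027 47.208,59.484 48.624,58.394 48.071,55.757 45.549,51.572 41.057,45.841" fill="none" stroke="#ff0000"/>
</svg>

y_svg = 107.138 − y_m.

[1] S927→`#ff0000` (cut); open run; points: 56.308,52.537 51.576,67.969

[2] S256→`#008000` (engrave); open run; points: 98.924,71.900 109.287,18.580 24.308,27.575

[3] S256→`#008000` (engrave); closed run; points: 11.378,56.747 41.699,38.826 68.113,62.125 54.117,94.446 19.053,91.122

[4] S927→`#ff0000` (cut); open run; points: 38.468,57.023 43.823,59.027 47.208,59.484 48.624,58.394 48.071,55.757 45.549,51.572 41.057,45.841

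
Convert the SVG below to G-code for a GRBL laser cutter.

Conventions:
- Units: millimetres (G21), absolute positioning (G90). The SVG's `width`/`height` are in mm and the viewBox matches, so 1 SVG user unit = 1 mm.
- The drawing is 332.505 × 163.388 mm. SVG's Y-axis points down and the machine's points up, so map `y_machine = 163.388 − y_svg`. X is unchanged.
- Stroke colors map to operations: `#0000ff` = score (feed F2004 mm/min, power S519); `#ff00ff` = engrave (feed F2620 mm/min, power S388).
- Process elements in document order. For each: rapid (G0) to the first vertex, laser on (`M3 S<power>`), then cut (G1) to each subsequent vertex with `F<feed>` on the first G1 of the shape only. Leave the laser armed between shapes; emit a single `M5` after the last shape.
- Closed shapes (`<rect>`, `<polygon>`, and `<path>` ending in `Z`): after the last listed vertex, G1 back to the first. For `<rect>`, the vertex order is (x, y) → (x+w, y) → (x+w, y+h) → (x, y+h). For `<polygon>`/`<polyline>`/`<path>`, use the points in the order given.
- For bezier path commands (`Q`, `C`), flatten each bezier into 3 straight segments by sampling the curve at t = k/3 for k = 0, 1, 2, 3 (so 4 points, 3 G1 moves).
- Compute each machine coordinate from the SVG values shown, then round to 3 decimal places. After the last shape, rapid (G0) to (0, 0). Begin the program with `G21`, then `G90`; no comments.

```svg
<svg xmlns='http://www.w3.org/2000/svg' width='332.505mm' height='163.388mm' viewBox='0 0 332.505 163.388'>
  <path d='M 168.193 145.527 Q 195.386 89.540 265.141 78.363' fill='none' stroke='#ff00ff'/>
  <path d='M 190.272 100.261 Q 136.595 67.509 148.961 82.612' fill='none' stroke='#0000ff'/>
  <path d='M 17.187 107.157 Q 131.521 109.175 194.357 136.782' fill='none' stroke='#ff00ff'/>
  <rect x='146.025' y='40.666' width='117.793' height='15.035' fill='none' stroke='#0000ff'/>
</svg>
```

viewBox `0 0 332.505 163.388` with mm width/height → 1 unit = 1 mm. Flip: y_m = 163.388 − y_svg.

**Shape 1** — `<path>` quadratic bezier, stroke `#ff00ff` → engrave (S388, F2620). Control points (SVG): P0=(168.193,145.527), P1=(195.386,89.540), P2=(265.141,78.363); sampled at t=k/3. Machine vertices: (168.193,17.861) → (191.051,50.207) → (223.367,72.595) → (265.141,85.025). Open path.

**Shape 2** — `<path>` quadratic bezier, stroke `#0000ff` → score (S519, F2004). Control points (SVG): P0=(190.272,100.261), P1=(136.595,67.509), P2=(148.961,82.612); sampled at t=k/3. Machine vertices: (190.272,63.127) → (161.825,79.644) → (148.055,85.527) → (148.961,80.776). Open path.

**Shape 3** — `<path>` quadratic bezier, stroke `#ff00ff` → engrave (S388, F2620). Control points (SVG): P0=(17.187,107.157), P1=(131.521,109.175), P2=(194.357,136.782); sampled at t=k/3. Machine vertices: (17.187,56.231) → (87.688,52.042) → (146.744,42.167) → (194.357,26.606). Open path.

**Shape 4** — `<rect>` rectangle, stroke `#0000ff` → score (S519, F2004). Machine vertices: (146.025,122.722) → (263.818,122.722) → (263.818,107.687) → (146.025,107.687) → (146.025,122.722). Closed: final G1 returns to the first vertex.

G21
G90
G0 X168.193 Y17.861
M3 S388
G1 X191.051 Y50.207 F2620
G1 X223.367 Y72.595
G1 X265.141 Y85.025
G0 X190.272 Y63.127
M3 S519
G1 X161.825 Y79.644 F2004
G1 X148.055 Y85.527
G1 X148.961 Y80.776
G0 X17.187 Y56.231
M3 S388
G1 X87.688 Y52.042 F2620
G1 X146.744 Y42.167
G1 X194.357 Y26.606
G0 X146.025 Y122.722
M3 S519
G1 X263.818 Y122.722 F2004
G1 X263.818 Y107.687
G1 X146.025 Y107.687
G1 X146.025 Y122.722
M5
G0 X0.000 Y0.000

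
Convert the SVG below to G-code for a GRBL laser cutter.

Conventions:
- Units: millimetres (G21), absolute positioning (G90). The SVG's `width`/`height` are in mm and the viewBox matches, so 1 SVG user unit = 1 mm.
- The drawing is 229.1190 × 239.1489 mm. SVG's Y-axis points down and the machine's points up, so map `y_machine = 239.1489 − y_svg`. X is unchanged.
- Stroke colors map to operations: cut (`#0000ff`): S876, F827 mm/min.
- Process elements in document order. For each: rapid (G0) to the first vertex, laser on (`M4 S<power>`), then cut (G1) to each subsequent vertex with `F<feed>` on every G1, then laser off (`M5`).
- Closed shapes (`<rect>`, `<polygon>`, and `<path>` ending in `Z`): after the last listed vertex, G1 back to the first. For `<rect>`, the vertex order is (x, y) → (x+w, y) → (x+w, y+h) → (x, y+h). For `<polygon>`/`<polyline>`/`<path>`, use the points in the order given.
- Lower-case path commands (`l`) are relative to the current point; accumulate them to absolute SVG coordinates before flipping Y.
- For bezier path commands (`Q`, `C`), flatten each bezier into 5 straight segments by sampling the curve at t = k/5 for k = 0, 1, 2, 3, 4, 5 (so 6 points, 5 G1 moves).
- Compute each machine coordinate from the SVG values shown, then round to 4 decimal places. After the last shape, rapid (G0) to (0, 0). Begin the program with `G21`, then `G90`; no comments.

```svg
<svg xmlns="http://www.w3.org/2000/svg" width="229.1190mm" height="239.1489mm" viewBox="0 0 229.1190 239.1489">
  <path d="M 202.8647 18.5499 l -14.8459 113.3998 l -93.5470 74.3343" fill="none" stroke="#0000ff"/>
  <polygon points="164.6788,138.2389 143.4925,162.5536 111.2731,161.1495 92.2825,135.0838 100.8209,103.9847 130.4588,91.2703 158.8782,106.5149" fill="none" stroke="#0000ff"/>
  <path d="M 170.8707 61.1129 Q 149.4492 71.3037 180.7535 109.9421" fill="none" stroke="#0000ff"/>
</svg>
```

G21
G90
G0 X202.8647 Y220.5990
M4 S876
G1 X188.0188 Y107.1992 F827
G1 X94.4718 Y32.8649 F827
M5
G0 X164.6788 Y100.9100
M4 S876
G1 X143.4925 Y76.5953 F827
G1 X111.2731 Y77.9994 F827
G1 X92.2825 Y104.0651 F827
G1 X100.8209 Y135.1642 F827
G1 X130.4588 Y147.8786 F827
G1 X158.8782 Y132.6340 F827
G1 X164.6788 Y100.9100 F827
M5
G0 X170.8707 Y178.0360
M4 S876
G1 X164.4111 Y172.8218 F827
G1 X162.1696 Y165.3317 F827
G1 X164.1462 Y155.5659 F827
G1 X170.3408 Y143.5243 F827
G1 X180.7535 Y129.2068 F827
M5
G0 X0.0000 Y0.0000

viewBox `0 0 229.1190 239.1489` with mm width/height → 1 unit = 1 mm. Flip: y_m = 239.1489 − y_svg.

**Shape 1** — `<path>` open polyline, stroke `#0000ff` → cut (S876, F827). Machine vertices: (202.8647,220.5990) → (188.0188,107.1992) → (94.4718,32.8649). Open path.

**Shape 2** — `<polygon>` regular polygon, stroke `#0000ff` → cut (S876, F827). Machine vertices: (164.6788,100.9100) → (143.4925,76.5953) → (111.2731,77.9994) → (92.2825,104.0651) → (100.8209,135.1642) → (130.4588,147.8786) → (158.8782,132.6340) → (164.6788,100.9100). Closed: final G1 returns to the first vertex.

**Shape 3** — `<path>` quadratic bezier, stroke `#0000ff` → cut (S876, F827). Control points (SVG): P0=(170.8707,61.1129), P1=(149.4492,71.3037), P2=(180.7535,109.9421); sampled at t=k/5. Machine vertices: (170.8707,178.0360) → (164.4111,172.8218) → (162.1696,165.3317) → (164.1462,155.5659) → (170.3408,143.5243) → (180.7535,129.2068). Open path.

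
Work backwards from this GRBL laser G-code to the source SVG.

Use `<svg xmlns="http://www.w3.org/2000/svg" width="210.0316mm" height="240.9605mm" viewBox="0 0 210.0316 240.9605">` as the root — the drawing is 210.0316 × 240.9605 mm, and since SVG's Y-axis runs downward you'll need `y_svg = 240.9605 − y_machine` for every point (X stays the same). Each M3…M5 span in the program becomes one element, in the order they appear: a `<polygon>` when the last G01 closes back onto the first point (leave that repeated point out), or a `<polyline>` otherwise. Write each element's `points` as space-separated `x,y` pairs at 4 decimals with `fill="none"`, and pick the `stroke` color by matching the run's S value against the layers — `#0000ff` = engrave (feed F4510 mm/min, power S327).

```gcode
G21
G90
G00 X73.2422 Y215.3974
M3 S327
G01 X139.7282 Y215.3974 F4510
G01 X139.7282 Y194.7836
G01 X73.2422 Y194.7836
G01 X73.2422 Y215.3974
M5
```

<svg xmlns="http://www.w3.org/2000/svg" width="210.0316mm" height="240.9605mm" viewBox="0 0 210.0316 240.9605">
  <polygon points="73.2422,25.5631 139.7282,25.5631 139.7282,46.1769 73.2422,46.1769" fill="none" stroke="#0000ff"/>
</svg>

Each laser-on run becomes one SVG element. Flip Y back into SVG space with y_svg = 240.9605 − y_machine. Every run uses S327, so all elements get stroke `#0000ff` (engrave).

Run 1: The run returns to its start, so emit a `<polygon>` with points (Y-flipped): 73.2422,25.5631 139.7282,25.5631 139.7282,46.1769 73.2422,46.1769.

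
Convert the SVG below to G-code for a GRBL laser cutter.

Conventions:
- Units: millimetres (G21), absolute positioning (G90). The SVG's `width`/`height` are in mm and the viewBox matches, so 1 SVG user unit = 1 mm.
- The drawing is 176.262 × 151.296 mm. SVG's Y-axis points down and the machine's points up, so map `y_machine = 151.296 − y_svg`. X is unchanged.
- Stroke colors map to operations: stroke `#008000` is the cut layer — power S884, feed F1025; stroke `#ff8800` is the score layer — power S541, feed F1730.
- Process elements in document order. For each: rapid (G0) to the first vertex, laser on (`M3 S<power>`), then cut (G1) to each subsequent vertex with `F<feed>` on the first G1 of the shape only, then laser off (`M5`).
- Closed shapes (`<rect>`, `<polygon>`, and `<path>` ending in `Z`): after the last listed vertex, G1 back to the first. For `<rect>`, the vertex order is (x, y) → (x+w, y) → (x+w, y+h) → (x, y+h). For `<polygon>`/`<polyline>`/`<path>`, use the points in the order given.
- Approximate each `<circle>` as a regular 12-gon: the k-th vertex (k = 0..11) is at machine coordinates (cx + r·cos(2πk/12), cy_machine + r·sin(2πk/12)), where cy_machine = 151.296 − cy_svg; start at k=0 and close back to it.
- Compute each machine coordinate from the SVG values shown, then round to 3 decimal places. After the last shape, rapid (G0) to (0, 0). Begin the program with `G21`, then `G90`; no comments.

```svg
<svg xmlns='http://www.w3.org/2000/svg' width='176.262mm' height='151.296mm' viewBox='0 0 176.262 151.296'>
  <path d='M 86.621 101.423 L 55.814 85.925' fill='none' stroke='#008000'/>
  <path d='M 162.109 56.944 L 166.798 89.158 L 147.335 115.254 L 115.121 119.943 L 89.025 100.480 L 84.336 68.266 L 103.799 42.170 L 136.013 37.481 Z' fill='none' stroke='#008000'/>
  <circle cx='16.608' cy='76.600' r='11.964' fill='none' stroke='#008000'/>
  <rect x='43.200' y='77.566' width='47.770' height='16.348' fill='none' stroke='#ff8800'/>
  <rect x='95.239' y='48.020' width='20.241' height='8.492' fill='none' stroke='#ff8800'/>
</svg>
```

G21
G90
G0 X86.621 Y49.873
M3 S884
G1 X55.814 Y65.371 F1025
M5
G0 X162.109 Y94.352
M3 S884
G1 X166.798 Y62.138 F1025
G1 X147.335 Y36.042
G1 X115.121 Y31.353
G1 X89.025 Y50.816
G1 X84.336 Y83.030
G1 X103.799 Y109.126
G1 X136.013 Y113.815
G1 X162.109 Y94.352
M5
G0 X28.572 Y74.696
M3 S884
G1 X26.969 Y80.678 F1025
G1 X22.590 Y85.057
G1 X16.608 Y86.660
G1 X10.626 Y85.057
G1 X6.247 Y80.678
G1 X4.644 Y74.696
G1 X6.247 Y68.714
G1 X10.626 Y64.335
G1 X16.608 Y62.732
G1 X22.590 Y64.335
G1 X26.969 Y68.714
G1 X28.572 Y74.696
M5
G0 X43.200 Y73.730
M3 S541
G1 X90.970 Y73.730 F1730
G1 X90.970 Y57.382
G1 X43.200 Y57.382
G1 X43.200 Y73.730
M5
G0 X95.239 Y103.276
M3 S541
G1 X115.480 Y103.276 F1730
G1 X115.480 Y94.784
G1 X95.239 Y94.784
G1 X95.239 Y103.276
M5
G0 X0.000 Y0.000

Since the viewBox matches the mm dimensions, user units are millimetres directly. The only transform is the Y-flip y_m = 151.296 − y_svg.

Shape 1 is a line segment drawn with `<path>`. Its stroke #008000 means cut at S884, F1025. After flipping Y the toolpath is (86.621,49.873) → (55.814,65.371).

Shape 2 is a regular polygon drawn with `<path>`. Its stroke #008000 means cut at S884, F1025. After flipping Y the toolpath is (162.109,94.352) → (166.798,62.138) → (147.335,36.042) → (115.121,31.353) → (89.025,50.816) → (84.336,83.030) → (103.799,109.126) → (136.013,113.815) → (162.109,94.352), returning to the start.

Shape 3 is a circle drawn with `<circle>`. Its stroke #008000 means cut at S884, F1025. After flipping Y the toolpath is (28.572,74.696) → (26.969,80.678) → (22.590,85.057) → (16.608,86.660) → (10.626,85.057) → (6.247,80.678) → (4.644,74.696) → (6.247,68.714) → (10.626,64.335) → (16.608,62.732) → (22.590,64.335) → (26.969,68.714) → (28.572,74.696), returning to the start.

Shape 4 is a rectangle drawn with `<rect>`. Its stroke #ff8800 means score at S541, F1730. After flipping Y the toolpath is (43.200,73.730) → (90.970,73.730) → (90.970,57.382) → (43.200,57.382) → (43.200,73.730), returning to the start.

Shape 5 is a rectangle drawn with `<rect>`. Its stroke #ff8800 means score at S541, F1730. After flipping Y the toolpath is (95.239,103.276) → (115.480,103.276) → (115.480,94.784) → (95.239,94.784) → (95.239,103.276), returning to the start.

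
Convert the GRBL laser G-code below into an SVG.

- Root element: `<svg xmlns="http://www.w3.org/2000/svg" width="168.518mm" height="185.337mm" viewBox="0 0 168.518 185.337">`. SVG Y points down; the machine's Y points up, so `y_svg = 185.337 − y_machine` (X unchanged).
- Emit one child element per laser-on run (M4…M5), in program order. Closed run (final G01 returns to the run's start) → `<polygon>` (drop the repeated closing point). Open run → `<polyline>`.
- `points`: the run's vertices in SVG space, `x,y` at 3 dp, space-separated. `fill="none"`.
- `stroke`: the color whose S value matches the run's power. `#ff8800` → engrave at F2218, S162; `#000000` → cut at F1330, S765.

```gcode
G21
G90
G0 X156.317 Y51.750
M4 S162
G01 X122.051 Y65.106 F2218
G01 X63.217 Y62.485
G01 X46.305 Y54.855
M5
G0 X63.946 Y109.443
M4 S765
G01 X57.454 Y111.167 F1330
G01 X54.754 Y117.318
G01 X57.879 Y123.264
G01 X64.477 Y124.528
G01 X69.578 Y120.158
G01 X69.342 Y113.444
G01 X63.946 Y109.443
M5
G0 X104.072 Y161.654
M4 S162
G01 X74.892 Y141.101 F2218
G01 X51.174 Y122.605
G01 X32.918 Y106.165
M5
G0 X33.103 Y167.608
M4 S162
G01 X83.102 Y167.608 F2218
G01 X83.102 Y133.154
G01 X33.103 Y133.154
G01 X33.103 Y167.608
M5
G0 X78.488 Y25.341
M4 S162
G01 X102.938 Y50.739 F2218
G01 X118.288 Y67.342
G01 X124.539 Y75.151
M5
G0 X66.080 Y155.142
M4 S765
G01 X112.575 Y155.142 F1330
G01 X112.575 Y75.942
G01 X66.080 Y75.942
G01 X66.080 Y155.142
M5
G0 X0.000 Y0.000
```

Machine Y-up, SVG Y-down with viewBox height 185.337, so y_svg = 185.337 − y_machine; X carries over.

Run 1: the run's S162 means `#ff8800` (engrave). The run is open, so emit a `<polyline>` with points (Y-flipped): 156.317,133.587 122.051,120.231 63.217,122.852 46.305,130.482.

Run 2: power S765 maps to stroke `#000000` (cut). The run returns to its start, so emit a `<polygon>` with points (Y-flipped): 63.946,75.894 57.454,74.170 54.754,68.019 57.879,62.073 64.477,60.809 69.578,65.179 69.342,71.893.

Run 3: the run's S162 means `#ff8800` (engrave). The run is open, so emit a `<polyline>` with points (Y-flipped): 104.072,23.683 74.892,44.236 51.174,62.732 32.918,79.172.

Run 4: S162 ⇒ engrave layer `#ff8800`. The run returns to its start, so emit a `<polygon>` with points (Y-flipped): 33.103,17.729 83.102,17.729 83.102,52.183 33.103,52.183.

Run 5: the run's S162 means `#ff8800` (engrave). The run is open, so emit a `<polyline>` with points (Y-flipped): 78.488,159.996 102.938,134.598 118.288,117.995 124.539,110.186.

Run 6: the run's S765 means `#000000` (cut). The run returns to its start, so emit a `<polygon>` with points (Y-flipped): 66.080,30.195 112.575,30.195 112.575,109.395 66.080,109.395.

<svg xmlns="http://www.w3.org/2000/svg" width="168.518mm" height="185.337mm" viewBox="0 0 168.518 185.337">
  <polyline points="156.317,133.587 122.051,120.231 63.217,122.852 46.305,130.482" fill="none" stroke="#ff8800"/>
  <polygon points="63.946,75.894 57.454,74.170 54.754,68.019 57.879,62.073 64.477,60.809 69.578,65.179 69.342,71.893" fill="none" stroke="#000000"/>
  <polyline points="104.072,23.683 74.892,44.236 51.174,62.732 32.918,79.172" fill="none" stroke="#ff8800"/>
  <polygon points="33.103,17.729 83.102,17.729 83.102,52.183 33.103,52.183" fill="none" stroke="#ff8800"/>
  <polyline points="78.488,159.996 102.938,134.598 118.288,117.995 124.539,110.186" fill="none" stroke="#ff8800"/>
  <polygon points="66.080,30.195 112.575,30.195 112.575,109.395 66.080,109.395" fill="none" stroke="#000000"/>
</svg>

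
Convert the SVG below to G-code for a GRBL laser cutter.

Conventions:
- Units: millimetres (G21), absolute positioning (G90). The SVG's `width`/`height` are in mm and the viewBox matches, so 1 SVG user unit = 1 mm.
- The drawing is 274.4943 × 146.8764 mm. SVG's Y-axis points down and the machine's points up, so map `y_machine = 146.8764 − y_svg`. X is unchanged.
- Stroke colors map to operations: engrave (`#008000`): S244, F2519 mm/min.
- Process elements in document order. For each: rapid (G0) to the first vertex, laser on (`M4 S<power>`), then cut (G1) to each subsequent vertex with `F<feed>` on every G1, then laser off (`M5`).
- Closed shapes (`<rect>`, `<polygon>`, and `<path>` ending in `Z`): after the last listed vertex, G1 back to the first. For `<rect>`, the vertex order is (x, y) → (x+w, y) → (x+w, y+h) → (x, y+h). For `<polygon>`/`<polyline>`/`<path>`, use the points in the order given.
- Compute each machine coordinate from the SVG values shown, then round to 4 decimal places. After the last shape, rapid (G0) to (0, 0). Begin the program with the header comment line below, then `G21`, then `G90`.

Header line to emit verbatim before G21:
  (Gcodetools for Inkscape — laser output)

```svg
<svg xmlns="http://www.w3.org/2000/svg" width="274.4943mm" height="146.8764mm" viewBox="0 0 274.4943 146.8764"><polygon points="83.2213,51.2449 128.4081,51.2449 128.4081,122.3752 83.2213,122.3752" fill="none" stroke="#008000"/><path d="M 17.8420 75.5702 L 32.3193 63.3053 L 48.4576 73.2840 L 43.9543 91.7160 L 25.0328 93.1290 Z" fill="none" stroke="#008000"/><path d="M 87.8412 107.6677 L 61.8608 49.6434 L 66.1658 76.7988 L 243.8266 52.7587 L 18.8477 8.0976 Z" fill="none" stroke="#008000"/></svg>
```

(Gcodetools for Inkscape — laser output)
G21
G90
G0 X83.2213 Y95.6315
M4 S244
G1 X128.4081 Y95.6315 F2519
G1 X128.4081 Y24.5012 F2519
G1 X83.2213 Y24.5012 F2519
G1 X83.2213 Y95.6315 F2519
M5
G0 X17.8420 Y71.3062
M4 S244
G1 X32.3193 Y83.5711 F2519
G1 X48.4576 Y73.5924 F2519
G1 X43.9543 Y55.1604 F2519
G1 X25.0328 Y53.7474 F2519
G1 X17.8420 Y71.3062 F2519
M5
G0 X87.8412 Y39.2087
M4 S244
G1 X61.8608 Y97.2330 F2519
G1 X66.1658 Y70.0776 F2519
G1 X243.8266 Y94.1177 F2519
G1 X18.8477 Y138.7788 F2519
G1 X87.8412 Y39.2087 F2519
M5
G0 X0.0000 Y0.0000

Since the viewBox matches the mm dimensions, user units are millimetres directly. The only transform is the Y-flip y_m = 146.8764 − y_svg.

Shape 1 is a rectangle drawn with `<polygon>`. Its stroke #008000 means engrave at S244, F2519. After flipping Y the toolpath is (83.2213,95.6315) → (128.4081,95.6315) → (128.4081,24.5012) → (83.2213,24.5012) → (83.2213,95.6315), returning to the start.

Shape 2 is a regular polygon drawn with `<path>`. Its stroke #008000 means engrave at S244, F2519. After flipping Y the toolpath is (17.8420,71.3062) → (32.3193,83.5711) → (48.4576,73.5924) → (43.9543,55.1604) → (25.0328,53.7474) → (17.8420,71.3062), returning to the start.

Shape 3 is a closed polygon drawn with `<path>`. Its stroke #008000 means engrave at S244, F2519. After flipping Y the toolpath is (87.8412,39.2087) → (61.8608,97.2330) → (66.1658,70.0776) → (243.8266,94.1177) → (18.8477,138.7788) → (87.8412,39.2087), returning to the start.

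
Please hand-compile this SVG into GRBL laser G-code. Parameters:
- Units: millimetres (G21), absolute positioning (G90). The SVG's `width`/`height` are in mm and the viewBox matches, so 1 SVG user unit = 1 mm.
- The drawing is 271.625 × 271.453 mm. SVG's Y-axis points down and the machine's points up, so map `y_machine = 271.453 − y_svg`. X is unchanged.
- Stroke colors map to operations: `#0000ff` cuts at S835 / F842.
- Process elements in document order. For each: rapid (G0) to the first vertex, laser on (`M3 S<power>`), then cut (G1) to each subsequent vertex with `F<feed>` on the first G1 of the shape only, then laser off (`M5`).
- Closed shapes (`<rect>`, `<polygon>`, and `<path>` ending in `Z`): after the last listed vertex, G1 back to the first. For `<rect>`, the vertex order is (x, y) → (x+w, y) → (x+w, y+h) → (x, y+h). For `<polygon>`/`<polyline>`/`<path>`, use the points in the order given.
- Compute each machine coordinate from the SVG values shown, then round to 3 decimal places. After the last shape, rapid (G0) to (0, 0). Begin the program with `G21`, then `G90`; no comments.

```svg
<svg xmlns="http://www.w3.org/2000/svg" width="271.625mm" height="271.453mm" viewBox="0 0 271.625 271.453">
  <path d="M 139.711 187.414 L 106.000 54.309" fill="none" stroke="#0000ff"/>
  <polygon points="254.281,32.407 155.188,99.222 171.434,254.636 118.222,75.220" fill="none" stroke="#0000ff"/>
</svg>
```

G21
G90
G0 X139.711 Y84.039
M3 S835
G1 X106.000 Y217.144 F842
M5
G0 X254.281 Y239.046
M3 S835
G1 X155.188 Y172.231 F842
G1 X171.434 Y16.817
G1 X118.222 Y196.233
G1 X254.281 Y239.046
M5
G0 X0.000 Y0.000

viewBox `0 0 271.625 271.453` with mm width/height → 1 unit = 1 mm. Flip: y_m = 271.453 − y_svg.

**Shape 1** — `<path>` line segment, stroke `#0000ff` → cut (S835, F842). Machine vertices: (139.711,84.039) → (106.000,217.144). Open path.

**Shape 2** — `<polygon>` closed polygon, stroke `#0000ff` → cut (S835, F842). Machine vertices: (254.281,239.046) → (155.188,172.231) → (171.434,16.817) → (118.222,196.233) → (254.281,239.046). Closed: final G1 returns to the first vertex.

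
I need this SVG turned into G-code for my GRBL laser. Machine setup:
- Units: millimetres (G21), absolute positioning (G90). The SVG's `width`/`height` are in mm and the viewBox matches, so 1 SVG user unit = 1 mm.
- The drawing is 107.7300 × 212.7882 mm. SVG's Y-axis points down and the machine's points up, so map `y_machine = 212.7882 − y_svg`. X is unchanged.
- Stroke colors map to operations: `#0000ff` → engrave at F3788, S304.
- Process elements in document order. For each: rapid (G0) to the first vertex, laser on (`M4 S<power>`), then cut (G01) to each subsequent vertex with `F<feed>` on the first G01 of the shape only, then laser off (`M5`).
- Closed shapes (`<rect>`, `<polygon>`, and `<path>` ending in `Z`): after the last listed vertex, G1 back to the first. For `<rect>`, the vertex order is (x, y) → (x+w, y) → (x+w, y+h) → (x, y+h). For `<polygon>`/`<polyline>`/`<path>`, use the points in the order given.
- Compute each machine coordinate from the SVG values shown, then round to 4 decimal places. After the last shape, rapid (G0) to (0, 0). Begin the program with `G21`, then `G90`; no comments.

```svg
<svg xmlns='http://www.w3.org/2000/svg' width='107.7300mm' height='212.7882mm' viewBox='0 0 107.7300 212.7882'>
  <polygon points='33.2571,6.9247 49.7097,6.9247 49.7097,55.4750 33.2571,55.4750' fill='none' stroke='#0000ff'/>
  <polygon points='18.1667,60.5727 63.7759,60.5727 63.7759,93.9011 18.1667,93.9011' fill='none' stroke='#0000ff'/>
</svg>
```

1 u = 1 mm; y_m = 212.7882 − y.

[1] `<polygon>` rectangle, #0000ff→engrave S304 F3788: (33.2571,205.8635) → (49.7097,205.8635) → (49.7097,157.3132) → (33.2571,157.3132) → (33.2571,205.8635) (closed)

[2] `<polygon>` rectangle, #0000ff→engrave S304 F3788: (18.1667,152.2155) → (63.7759,152.2155) → (63.7759,118.8871) → (18.1667,118.8871) → (18.1667,152.2155) (closed)

G21
G90
G0 X33.2571 Y205.8635
M4 S304
G01 X49.7097 Y205.8635 F3788
G01 X49.7097 Y157.3132
G01 X33.2571 Y157.3132
G01 X33.2571 Y205.8635
M5
G0 X18.1667 Y152.2155
M4 S304
G01 X63.7759 Y152.2155 F3788
G01 X63.7759 Y118.8871
G01 X18.1667 Y118.8871
G01 X18.1667 Y152.2155
M5
G0 X0.0000 Y0.0000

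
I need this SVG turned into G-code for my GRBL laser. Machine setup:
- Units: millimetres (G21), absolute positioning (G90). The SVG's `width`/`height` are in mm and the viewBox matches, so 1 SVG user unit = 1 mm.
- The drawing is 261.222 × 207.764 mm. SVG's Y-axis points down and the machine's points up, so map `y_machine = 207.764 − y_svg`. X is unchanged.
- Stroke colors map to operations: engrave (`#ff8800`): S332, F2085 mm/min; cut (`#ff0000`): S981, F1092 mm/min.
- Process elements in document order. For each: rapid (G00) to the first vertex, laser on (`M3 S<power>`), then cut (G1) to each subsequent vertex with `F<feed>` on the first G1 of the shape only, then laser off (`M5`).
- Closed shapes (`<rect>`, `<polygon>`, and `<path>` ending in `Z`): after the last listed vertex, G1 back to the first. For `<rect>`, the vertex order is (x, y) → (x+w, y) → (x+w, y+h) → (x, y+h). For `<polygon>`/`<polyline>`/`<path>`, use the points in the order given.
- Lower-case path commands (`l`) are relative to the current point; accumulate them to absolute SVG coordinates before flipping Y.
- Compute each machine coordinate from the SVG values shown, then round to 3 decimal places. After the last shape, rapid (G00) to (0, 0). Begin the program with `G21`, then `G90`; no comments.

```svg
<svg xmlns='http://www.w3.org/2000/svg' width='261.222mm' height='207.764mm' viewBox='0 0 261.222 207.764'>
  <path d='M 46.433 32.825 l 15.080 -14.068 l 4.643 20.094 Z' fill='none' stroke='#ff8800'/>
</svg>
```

viewBox `0 0 261.222 207.764` with mm width/height → 1 unit = 1 mm. Flip: y_m = 207.764 − y_svg.

**Shape 1** — `<path>` regular polygon, stroke `#ff8800` → engrave (S332, F2085). Machine vertices: (46.433,174.939) → (61.513,189.007) → (66.156,168.913) → (46.433,174.939). Closed: final G1 returns to the first vertex.

G21
G90
G00 X46.433 Y174.939
M3 S332
G1 X61.513 Y189.007 F2085
G1 X66.156 Y168.913
G1 X46.433 Y174.939
M5
G00 X0.000 Y0.000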